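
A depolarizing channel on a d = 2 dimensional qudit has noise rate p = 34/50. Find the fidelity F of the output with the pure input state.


F = (1-p) + p/d
= (1 - 0.6800) + 0.6800/2
= 0.3200 + 0.3400
= 0.6600

0.6600


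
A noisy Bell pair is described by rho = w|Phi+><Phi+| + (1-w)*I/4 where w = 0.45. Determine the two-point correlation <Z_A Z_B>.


|Phi+> = (|00> + |11>)/sqrt(2)
For the pure Bell state, <Z_A Z_B> = +1 (Bell-state Pauli correlator).
The maximally-mixed part I/4 has tr(I/4 * P tensor P) = 0 for any traceless Pauli P.
So <Z_A Z_B>_rho = w * (+1) + (1 - w) * 0
= 0.45 * (+1)
= 0.4500

0.4500


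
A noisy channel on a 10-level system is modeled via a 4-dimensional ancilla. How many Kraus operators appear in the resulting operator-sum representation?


Tracing out the environment in an orthonormal basis {|i>_E} gives Kraus operators K_i = <i|_E U |0>_E.
Number of Kraus operators = dim(H_env) = d_env
= 4

4


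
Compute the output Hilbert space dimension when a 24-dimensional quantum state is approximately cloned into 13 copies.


Output space = H^(tensor 13) where dim(H) = 24
dim = 24^13
= 576 (after 2 factors)
= 13824 (after 3 factors)
= 331776 (after 4 factors)
= 7962624 (after 5 factors)
= 191102976 (after 6 factors)
= 4586471424 (after 7 factors)
= 110075314176 (after 8 factors)
= 2641807540224 (after 9 factors)
= 63403380965376 (after 10 factors)
= 1521681143169024 (after 11 factors)
= 36520347436056576 (after 12 factors)
= 876488338465357824 (after 13 factors)
= 876488338465357824

876488338465357824


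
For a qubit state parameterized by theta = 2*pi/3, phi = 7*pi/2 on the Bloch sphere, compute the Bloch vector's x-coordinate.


theta = 2.0944, phi = 10.9956
r_x = sin(theta)*cos(phi) = 0.8660 * 0.0000
r_x = 0.0000

0.0000


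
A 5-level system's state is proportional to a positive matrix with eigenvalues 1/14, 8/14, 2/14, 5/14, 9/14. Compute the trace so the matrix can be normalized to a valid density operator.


tr(M) = sum of eigenvalues
= 1/14 + 8/14 + 2/14 + 5/14 + 9/14
= 25/14
= 1.7857

1.7857


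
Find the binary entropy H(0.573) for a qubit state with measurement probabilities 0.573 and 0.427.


S = -p*log2(p) - (1-p)*log2(1-p)
p = 0.5730, 1-p = 0.4270
= -0.5730 * log2(0.5730) - 0.4270 * log2(0.4270)
= -(-0.4603) - (-0.5242)
= 0.9846

0.9846


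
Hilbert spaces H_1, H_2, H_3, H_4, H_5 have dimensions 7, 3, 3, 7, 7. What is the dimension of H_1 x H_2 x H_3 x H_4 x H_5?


dim(H_1 x H_2 x H_3 x H_4 x H_5) = 7 * 3 * 3 * 7 * 7
= 21 * 3 * 7 * 7
= 63 * 7 * 7
= 441 * 7
= 3087

3087


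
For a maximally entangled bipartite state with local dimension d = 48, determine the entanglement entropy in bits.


For a maximally entangled state in d x d:
S = log2(d) = log2(48)
= 5.5850

5.5850


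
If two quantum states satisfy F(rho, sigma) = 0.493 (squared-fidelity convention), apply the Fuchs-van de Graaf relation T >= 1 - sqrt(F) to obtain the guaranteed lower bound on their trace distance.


Fuchs-van de Graaf (squared-fidelity convention): 1 - sqrt(F) <= T <= sqrt(1 - F).
Lower bound: T >= 1 - sqrt(F)
sqrt(F) = sqrt(0.493) = 0.7021
T >= 1 - 0.7021
T >= 0.2979

0.2979


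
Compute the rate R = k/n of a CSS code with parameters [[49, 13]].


Code rate R = k/n
= 13/49
= 0.2653

0.2653


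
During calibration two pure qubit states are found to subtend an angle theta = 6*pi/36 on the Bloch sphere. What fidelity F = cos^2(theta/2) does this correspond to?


For states separated by angle theta on Bloch sphere:
F = cos^2(theta/2)
theta = 6*pi/36 = 0.5236
theta/2 = 0.2618
cos(theta/2) = 0.9659
F = 0.9330

0.9330


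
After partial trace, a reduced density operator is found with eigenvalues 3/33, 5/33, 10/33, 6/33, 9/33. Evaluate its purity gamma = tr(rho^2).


tr(rho^2) = sum of eigenvalues squared
= (3/33)^2 + (5/33)^2 + (10/33)^2 + (6/33)^2 + (9/33)^2
= (9 + 25 + 100 + 36 + 81) / 1089
= 251/1089
= 0.2305

0.2305


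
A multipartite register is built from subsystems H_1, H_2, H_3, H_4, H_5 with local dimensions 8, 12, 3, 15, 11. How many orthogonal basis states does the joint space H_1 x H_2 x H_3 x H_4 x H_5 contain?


dim(H_1 x H_2 x H_3 x H_4 x H_5) = 8 * 12 * 3 * 15 * 11
= 96 * 3 * 15 * 11
= 288 * 15 * 11
= 4320 * 11
= 47520

47520


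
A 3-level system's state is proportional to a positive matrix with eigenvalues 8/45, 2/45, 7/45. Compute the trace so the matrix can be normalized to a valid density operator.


tr(M) = sum of eigenvalues
= 8/45 + 2/45 + 7/45
= 17/45
= 0.3778

0.3778


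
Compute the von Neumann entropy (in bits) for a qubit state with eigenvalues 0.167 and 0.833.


S = -p*log2(p) - (1-p)*log2(1-p)
p = 0.1670, 1-p = 0.8330
= -0.1670 * log2(0.1670) - 0.8330 * log2(0.8330)
= -(-0.4312) - (-0.2196)
= 0.6508

0.6508


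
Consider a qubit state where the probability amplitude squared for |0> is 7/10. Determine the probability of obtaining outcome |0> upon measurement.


|alpha|^2 = 7/10 = 0.7000
|beta|^2 = 1 - 7/10 = 3/10 = 0.3000
P(|0>) = |alpha|^2 = 0.7000

0.7000


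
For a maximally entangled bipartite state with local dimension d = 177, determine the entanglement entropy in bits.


For a maximally entangled state in d x d:
S = log2(d) = log2(177)
= 7.4676

7.4676


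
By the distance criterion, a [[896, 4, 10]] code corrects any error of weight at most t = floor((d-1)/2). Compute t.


Code parameters: [[896, 4, 10]], distance d = 10.
Number of correctable errors = floor((d-1)/2)
= floor((10 - 1)/2)
= floor(9/2)
= 4

4


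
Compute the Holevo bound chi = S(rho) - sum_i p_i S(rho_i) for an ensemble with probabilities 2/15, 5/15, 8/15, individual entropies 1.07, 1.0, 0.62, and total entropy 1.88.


chi = S(rho) - sum_i p_i * S(rho_i)
Weighted entropy = 2/15 * 1.07 + 5/15 * 1.0 + 8/15 * 0.62
= 0.8067
chi = 1.88 - 0.8067
= 1.0733

1.0733


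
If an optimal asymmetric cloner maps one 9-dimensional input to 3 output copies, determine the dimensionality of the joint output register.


Output space = H^(tensor 3) where dim(H) = 9
dim = 9^3
= 81 (after 2 factors)
= 729 (after 3 factors)
= 729

729


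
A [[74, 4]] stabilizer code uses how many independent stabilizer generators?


For an [[n,k]] stabilizer code:
Number of stabilizer generators = n - k
= 74 - 4
= 70

70


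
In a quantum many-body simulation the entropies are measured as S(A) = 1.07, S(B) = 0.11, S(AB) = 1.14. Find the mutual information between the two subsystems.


I(A:B) = S(A) + S(B) - S(AB)
= 1.07 + 0.11 - 1.14
= 0.0400

0.0400


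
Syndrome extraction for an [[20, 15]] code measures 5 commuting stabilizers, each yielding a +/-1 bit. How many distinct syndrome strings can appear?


Each stabilizer generator gives a binary (+1 or -1) measurement outcome.
With 5 independent generators:
Total syndromes = 2^5
= 32

32


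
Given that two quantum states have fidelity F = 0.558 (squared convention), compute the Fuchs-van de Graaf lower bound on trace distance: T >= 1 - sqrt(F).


Fuchs-van de Graaf (squared-fidelity convention): 1 - sqrt(F) <= T <= sqrt(1 - F).
Lower bound: T >= 1 - sqrt(F)
sqrt(F) = sqrt(0.558) = 0.7470
T >= 1 - 0.7470
T >= 0.2530

0.2530


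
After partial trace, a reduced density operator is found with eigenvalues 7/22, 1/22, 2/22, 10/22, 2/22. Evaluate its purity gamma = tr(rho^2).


tr(rho^2) = sum of eigenvalues squared
= (7/22)^2 + (1/22)^2 + (2/22)^2 + (10/22)^2 + (2/22)^2
= (49 + 1 + 4 + 100 + 4) / 484
= 158/484
= 0.3264

0.3264


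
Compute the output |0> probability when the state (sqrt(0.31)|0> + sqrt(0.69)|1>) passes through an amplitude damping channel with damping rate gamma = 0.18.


For amplitude damping with parameter gamma on state sqrt(a)|0> + sqrt(b)|1>:
alpha^2 = 0.31, beta^2 = 0.69
P(|0>) = alpha^2 + gamma * beta^2
= 0.31 + 0.18 * 0.69
= 0.31 + 0.1242
= 0.4342

0.4342


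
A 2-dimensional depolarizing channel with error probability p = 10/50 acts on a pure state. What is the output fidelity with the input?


F = (1-p) + p/d
= (1 - 0.2000) + 0.2000/2
= 0.8000 + 0.1000
= 0.9000

0.9000


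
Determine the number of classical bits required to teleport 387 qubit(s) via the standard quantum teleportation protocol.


Quantum teleportation requires 2 classical bits per qubit teleported.
387 qubit(s) -> 2 * 387 = 774 classical bits

774


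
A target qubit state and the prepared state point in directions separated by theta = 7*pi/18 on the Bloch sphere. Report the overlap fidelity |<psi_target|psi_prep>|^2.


For states separated by angle theta on Bloch sphere:
F = cos^2(theta/2)
theta = 7*pi/18 = 1.2217
theta/2 = 0.6109
cos(theta/2) = 0.8192
F = 0.6710

0.6710


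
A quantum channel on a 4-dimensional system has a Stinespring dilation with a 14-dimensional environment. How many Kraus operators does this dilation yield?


Tracing out the environment in an orthonormal basis {|i>_E} gives Kraus operators K_i = <i|_E U |0>_E.
Number of Kraus operators = dim(H_env) = d_env
= 14

14


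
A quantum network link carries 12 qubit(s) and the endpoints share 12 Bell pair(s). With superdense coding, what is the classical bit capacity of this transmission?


Superdense coding allows 2 classical bits per shared entangled pair.
12 pair(s) -> 2 * 12 = 24 classical bits

24


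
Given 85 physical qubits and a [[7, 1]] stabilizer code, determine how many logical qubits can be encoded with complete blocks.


Each code block uses 7 physical qubits for 1 logical qubit(s).
Number of complete blocks = floor(85 / 7) = 12
Logical qubits = 12 * 1
= 12

12


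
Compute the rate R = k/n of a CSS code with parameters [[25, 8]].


Code rate R = k/n
= 8/25
= 0.3200

0.3200


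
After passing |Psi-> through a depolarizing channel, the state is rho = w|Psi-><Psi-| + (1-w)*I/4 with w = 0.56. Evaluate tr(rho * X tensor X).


|Psi-> = (|01> - |10>)/sqrt(2)
For the pure Bell state, <X_A X_B> = -1 (Bell-state Pauli correlator).
The maximally-mixed part I/4 has tr(I/4 * P tensor P) = 0 for any traceless Pauli P.
So <X_A X_B>_rho = w * (-1) + (1 - w) * 0
= 0.56 * (-1)
= -0.5600

-0.5600


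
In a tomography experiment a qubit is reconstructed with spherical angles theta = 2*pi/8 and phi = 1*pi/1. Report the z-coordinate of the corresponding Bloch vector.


theta = 0.7854, phi = 3.1416
r_z = cos(theta) = 0.7071

0.7071


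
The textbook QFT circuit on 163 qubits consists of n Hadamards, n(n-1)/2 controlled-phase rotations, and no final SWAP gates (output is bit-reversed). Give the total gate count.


Hadamard gates: 163
Controlled rotations: n*(n-1)/2 = 163*162/2 = 13203
SWAP gates: 0 (omitted)
Total = 163 + 13203
= 13366

13366


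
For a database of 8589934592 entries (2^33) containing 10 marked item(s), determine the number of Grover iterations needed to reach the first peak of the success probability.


After j Grover iterations the success probability is P(j) = sin^2((2j+1)*theta), where sin(theta) = sqrt(k/N).
N = 2^33 = 8589934592, k = 10
sin(theta) = sqrt(k/N) = 3.41196896e-05
theta = arcsin(sqrt(k/N)) = 3.41196896e-05 rad
P(j) reaches its first maximum when (2j+1)*theta is as close as possible to pi/2, i.e. j = round(pi/(4*theta) - 1/2).
pi/(4*theta) - 1/2 = 23018.4129
(For comparison, the common estimate pi/4 * sqrt(N/k) = 23018.9129; the exact maximiser is used here.)
Optimal iterations = 23018

23018


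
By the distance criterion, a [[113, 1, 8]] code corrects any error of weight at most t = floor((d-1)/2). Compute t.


Code parameters: [[113, 1, 8]], distance d = 8.
Number of correctable errors = floor((d-1)/2)
= floor((8 - 1)/2)
= floor(7/2)
= 3

3


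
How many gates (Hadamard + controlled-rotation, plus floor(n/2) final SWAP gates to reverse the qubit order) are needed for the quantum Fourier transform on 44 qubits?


Hadamard gates: 44
Controlled rotations: n*(n-1)/2 = 44*43/2 = 946
SWAP gates: floor(n/2) = floor(44/2) = 22
Total = 44 + 946 + 22
= 1012

1012


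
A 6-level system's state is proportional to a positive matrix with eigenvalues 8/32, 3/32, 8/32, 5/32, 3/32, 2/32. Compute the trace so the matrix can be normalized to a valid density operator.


tr(M) = sum of eigenvalues
= 8/32 + 3/32 + 8/32 + 5/32 + 3/32 + 2/32
= 29/32
= 0.9062

0.9062


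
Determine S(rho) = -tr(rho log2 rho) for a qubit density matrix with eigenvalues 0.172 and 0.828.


S = -p*log2(p) - (1-p)*log2(1-p)
p = 0.1720, 1-p = 0.8280
= -0.1720 * log2(0.1720) - 0.8280 * log2(0.8280)
= -(-0.4368) - (-0.2255)
= 0.6623

0.6623


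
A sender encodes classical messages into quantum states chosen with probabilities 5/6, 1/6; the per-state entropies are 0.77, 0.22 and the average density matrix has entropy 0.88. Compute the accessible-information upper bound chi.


chi = S(rho) - sum_i p_i * S(rho_i)
Weighted entropy = 5/6 * 0.77 + 1/6 * 0.22
= 0.6783
chi = 0.88 - 0.6783
= 0.2017

0.2017


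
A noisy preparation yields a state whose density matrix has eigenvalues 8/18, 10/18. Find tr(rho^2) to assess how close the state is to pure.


tr(rho^2) = sum of eigenvalues squared
= (8/18)^2 + (10/18)^2
= (64 + 100) / 324
= 164/324
= 0.5062

0.5062


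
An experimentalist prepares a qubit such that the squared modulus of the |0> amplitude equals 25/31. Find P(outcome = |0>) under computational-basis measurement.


|alpha|^2 = 25/31 = 0.8065
|beta|^2 = 1 - 25/31 = 6/31 = 0.1935
P(|0>) = |alpha|^2 = 0.8065

0.8065


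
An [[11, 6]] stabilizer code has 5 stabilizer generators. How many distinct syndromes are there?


Each stabilizer generator gives a binary (+1 or -1) measurement outcome.
With 5 independent generators:
Total syndromes = 2^5
= 32

32


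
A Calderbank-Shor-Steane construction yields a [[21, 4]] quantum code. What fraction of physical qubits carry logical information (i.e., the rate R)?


Code rate R = k/n
= 4/21
= 0.1905

0.1905


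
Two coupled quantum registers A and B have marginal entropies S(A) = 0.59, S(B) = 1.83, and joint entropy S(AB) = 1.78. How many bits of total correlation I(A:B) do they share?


I(A:B) = S(A) + S(B) - S(AB)
= 0.59 + 1.83 - 1.78
= 0.6400

0.6400


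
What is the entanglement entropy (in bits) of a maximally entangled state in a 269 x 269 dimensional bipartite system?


For a maximally entangled state in d x d:
S = log2(d) = log2(269)
= 8.0715

8.0715


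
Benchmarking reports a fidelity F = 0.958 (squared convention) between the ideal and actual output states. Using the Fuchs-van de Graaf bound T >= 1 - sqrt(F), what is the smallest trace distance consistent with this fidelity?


Fuchs-van de Graaf (squared-fidelity convention): 1 - sqrt(F) <= T <= sqrt(1 - F).
Lower bound: T >= 1 - sqrt(F)
sqrt(F) = sqrt(0.958) = 0.9788
T >= 1 - 0.9788
T >= 0.0212

0.0212


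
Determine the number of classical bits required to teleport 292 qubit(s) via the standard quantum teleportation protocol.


Quantum teleportation requires 2 classical bits per qubit teleported.
292 qubit(s) -> 2 * 292 = 584 classical bits

584


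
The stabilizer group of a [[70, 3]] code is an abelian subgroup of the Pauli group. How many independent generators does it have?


For an [[n,k]] stabilizer code:
Number of stabilizer generators = n - k
= 70 - 3
= 67

67


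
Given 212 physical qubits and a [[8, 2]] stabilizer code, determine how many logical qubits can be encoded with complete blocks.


Each code block uses 8 physical qubits for 2 logical qubit(s).
Number of complete blocks = floor(212 / 8) = 26
Logical qubits = 26 * 2
= 52

52


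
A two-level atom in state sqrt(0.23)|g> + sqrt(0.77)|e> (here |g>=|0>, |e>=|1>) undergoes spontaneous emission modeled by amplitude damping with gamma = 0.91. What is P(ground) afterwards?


For amplitude damping with parameter gamma on state sqrt(a)|0> + sqrt(b)|1>:
alpha^2 = 0.23, beta^2 = 0.77
P(|0>) = alpha^2 + gamma * beta^2
= 0.23 + 0.91 * 0.77
= 0.23 + 0.7007
= 0.9307

0.9307


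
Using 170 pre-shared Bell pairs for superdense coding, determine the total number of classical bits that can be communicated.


Superdense coding allows 2 classical bits per shared entangled pair.
170 pair(s) -> 2 * 170 = 340 classical bits

340


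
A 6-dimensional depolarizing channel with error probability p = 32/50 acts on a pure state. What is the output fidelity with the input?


F = (1-p) + p/d
= (1 - 0.6400) + 0.6400/6
= 0.3600 + 0.1067
= 0.4667

0.4667


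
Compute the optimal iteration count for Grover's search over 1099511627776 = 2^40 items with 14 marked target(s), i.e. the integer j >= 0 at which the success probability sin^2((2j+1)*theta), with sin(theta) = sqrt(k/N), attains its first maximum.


After j Grover iterations the success probability is P(j) = sin^2((2j+1)*theta), where sin(theta) = sqrt(k/N).
N = 2^40 = 1099511627776, k = 14
sin(theta) = sqrt(k/N) = 3.568322551e-06
theta = arcsin(sqrt(k/N)) = 3.568322551e-06 rad
P(j) reaches its first maximum when (2j+1)*theta is as close as possible to pi/2, i.e. j = round(pi/(4*theta) - 1/2).
pi/(4*theta) - 1/2 = 220102.4061
(For comparison, the common estimate pi/4 * sqrt(N/k) = 220102.9061; the exact maximiser is used here.)
Optimal iterations = 220102

220102


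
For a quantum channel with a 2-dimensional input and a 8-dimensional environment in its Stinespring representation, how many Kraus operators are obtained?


Tracing out the environment in an orthonormal basis {|i>_E} gives Kraus operators K_i = <i|_E U |0>_E.
Number of Kraus operators = dim(H_env) = d_env
= 8

8


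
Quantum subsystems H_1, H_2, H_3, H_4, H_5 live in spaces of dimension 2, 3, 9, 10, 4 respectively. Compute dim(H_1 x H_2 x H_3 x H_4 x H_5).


dim(H_1 x H_2 x H_3 x H_4 x H_5) = 2 * 3 * 9 * 10 * 4
= 6 * 9 * 10 * 4
= 54 * 10 * 4
= 540 * 4
= 2160

2160


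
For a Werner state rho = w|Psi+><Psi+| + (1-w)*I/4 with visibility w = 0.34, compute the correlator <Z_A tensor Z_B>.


|Psi+> = (|01> + |10>)/sqrt(2)
For the pure Bell state, <Z_A Z_B> = -1 (Bell-state Pauli correlator).
The maximally-mixed part I/4 has tr(I/4 * P tensor P) = 0 for any traceless Pauli P.
So <Z_A Z_B>_rho = w * (-1) + (1 - w) * 0
= 0.34 * (-1)
= -0.3400

-0.3400


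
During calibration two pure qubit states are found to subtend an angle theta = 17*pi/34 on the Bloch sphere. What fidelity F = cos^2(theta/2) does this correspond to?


For states separated by angle theta on Bloch sphere:
F = cos^2(theta/2)
theta = 17*pi/34 = 1.5708
theta/2 = 0.7854
cos(theta/2) = 0.7071
F = 0.5000

0.5000


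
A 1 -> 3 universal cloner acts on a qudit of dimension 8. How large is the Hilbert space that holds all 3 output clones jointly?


Output space = H^(tensor 3) where dim(H) = 8
dim = 8^3
= 64 (after 2 factors)
= 512 (after 3 factors)
= 512

512


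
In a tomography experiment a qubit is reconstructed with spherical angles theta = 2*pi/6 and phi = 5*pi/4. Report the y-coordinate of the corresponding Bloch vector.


theta = 1.0472, phi = 3.9270
r_y = sin(theta)*sin(phi) = 0.8660 * -0.7071
r_y = -0.6124

-0.6124


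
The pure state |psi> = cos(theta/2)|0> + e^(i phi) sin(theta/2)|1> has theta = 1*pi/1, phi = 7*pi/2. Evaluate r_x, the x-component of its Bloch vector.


theta = 3.1416, phi = 10.9956
r_x = sin(theta)*cos(phi) = 0.0000 * 0.0000
r_x = 0.0000

0.0000


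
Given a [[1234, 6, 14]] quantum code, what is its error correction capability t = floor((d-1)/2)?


Code parameters: [[1234, 6, 14]], distance d = 14.
Number of correctable errors = floor((d-1)/2)
= floor((14 - 1)/2)
= floor(13/2)
= 6

6


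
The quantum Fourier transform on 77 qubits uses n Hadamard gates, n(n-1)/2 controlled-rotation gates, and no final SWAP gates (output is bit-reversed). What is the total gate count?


Hadamard gates: 77
Controlled rotations: n*(n-1)/2 = 77*76/2 = 2926
SWAP gates: 0 (omitted)
Total = 77 + 2926
= 3003

3003


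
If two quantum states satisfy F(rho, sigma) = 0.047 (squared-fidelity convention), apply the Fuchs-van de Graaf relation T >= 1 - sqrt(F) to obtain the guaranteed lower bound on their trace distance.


Fuchs-van de Graaf (squared-fidelity convention): 1 - sqrt(F) <= T <= sqrt(1 - F).
Lower bound: T >= 1 - sqrt(F)
sqrt(F) = sqrt(0.047) = 0.2168
T >= 1 - 0.2168
T >= 0.7832

0.7832


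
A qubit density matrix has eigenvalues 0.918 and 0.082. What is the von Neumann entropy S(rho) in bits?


S = -p*log2(p) - (1-p)*log2(1-p)
p = 0.9180, 1-p = 0.0820
= -0.9180 * log2(0.9180) - 0.0820 * log2(0.0820)
= -(-0.1133) - (-0.2959)
= 0.4092

0.4092


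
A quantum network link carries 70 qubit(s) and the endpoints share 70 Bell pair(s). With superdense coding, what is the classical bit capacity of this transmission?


Superdense coding allows 2 classical bits per shared entangled pair.
70 pair(s) -> 2 * 70 = 140 classical bits

140


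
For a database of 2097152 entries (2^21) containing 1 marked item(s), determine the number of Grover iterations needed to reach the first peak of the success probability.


After j Grover iterations the success probability is P(j) = sin^2((2j+1)*theta), where sin(theta) = sqrt(k/N).
N = 2^21 = 2097152, k = 1
sin(theta) = sqrt(k/N) = 0.000690533966
theta = arcsin(sqrt(k/N)) = 0.0006905340209 rad
P(j) reaches its first maximum when (2j+1)*theta is as close as possible to pi/2, i.e. j = round(pi/(4*theta) - 1/2).
pi/(4*theta) - 1/2 = 1136.8779
(For comparison, the common estimate pi/4 * sqrt(N/k) = 1137.3780; the exact maximiser is used here.)
Optimal iterations = 1137

1137


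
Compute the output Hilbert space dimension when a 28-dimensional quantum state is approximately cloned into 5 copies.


Output space = H^(tensor 5) where dim(H) = 28
dim = 28^5
= 784 (after 2 factors)
= 21952 (after 3 factors)
= 614656 (after 4 factors)
= 17210368 (after 5 factors)
= 17210368

17210368


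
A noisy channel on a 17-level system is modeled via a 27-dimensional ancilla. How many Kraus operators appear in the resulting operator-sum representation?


Tracing out the environment in an orthonormal basis {|i>_E} gives Kraus operators K_i = <i|_E U |0>_E.
Number of Kraus operators = dim(H_env) = d_env
= 27

27


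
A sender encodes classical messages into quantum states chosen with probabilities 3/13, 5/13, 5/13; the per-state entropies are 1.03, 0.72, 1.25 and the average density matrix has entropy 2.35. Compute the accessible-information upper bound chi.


chi = S(rho) - sum_i p_i * S(rho_i)
Weighted entropy = 3/13 * 1.03 + 5/13 * 0.72 + 5/13 * 1.25
= 0.9954
chi = 2.35 - 0.9954
= 1.3546

1.3546


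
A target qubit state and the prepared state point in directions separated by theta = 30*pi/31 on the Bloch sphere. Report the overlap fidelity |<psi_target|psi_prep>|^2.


For states separated by angle theta on Bloch sphere:
F = cos^2(theta/2)
theta = 30*pi/31 = 3.0403
theta/2 = 1.5201
cos(theta/2) = 0.0506
F = 0.0026

0.0026


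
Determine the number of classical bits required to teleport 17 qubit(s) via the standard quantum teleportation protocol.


Quantum teleportation requires 2 classical bits per qubit teleported.
17 qubit(s) -> 2 * 17 = 34 classical bits

34


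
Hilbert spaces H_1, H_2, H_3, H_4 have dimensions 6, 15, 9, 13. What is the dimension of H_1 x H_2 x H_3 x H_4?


dim(H_1 x H_2 x H_3 x H_4) = 6 * 15 * 9 * 13
= 90 * 9 * 13
= 810 * 13
= 10530

10530


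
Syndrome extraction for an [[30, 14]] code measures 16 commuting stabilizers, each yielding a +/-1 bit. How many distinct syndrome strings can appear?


Each stabilizer generator gives a binary (+1 or -1) measurement outcome.
With 16 independent generators:
Total syndromes = 2^16
= 65536

65536


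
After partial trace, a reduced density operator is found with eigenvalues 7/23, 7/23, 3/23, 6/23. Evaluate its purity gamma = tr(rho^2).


tr(rho^2) = sum of eigenvalues squared
= (7/23)^2 + (7/23)^2 + (3/23)^2 + (6/23)^2
= (49 + 49 + 9 + 36) / 529
= 143/529
= 0.2703

0.2703


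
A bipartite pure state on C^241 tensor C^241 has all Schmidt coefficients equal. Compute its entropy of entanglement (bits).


For a maximally entangled state in d x d:
S = log2(d) = log2(241)
= 7.9129

7.9129


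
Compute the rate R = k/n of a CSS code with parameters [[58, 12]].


Code rate R = k/n
= 12/58
= 0.2069

0.2069


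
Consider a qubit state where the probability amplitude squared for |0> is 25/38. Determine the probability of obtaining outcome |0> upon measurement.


|alpha|^2 = 25/38 = 0.6579
|beta|^2 = 1 - 25/38 = 13/38 = 0.3421
P(|0>) = |alpha|^2 = 0.6579

0.6579


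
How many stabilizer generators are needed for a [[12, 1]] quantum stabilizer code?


For an [[n,k]] stabilizer code:
Number of stabilizer generators = n - k
= 12 - 1
= 11

11


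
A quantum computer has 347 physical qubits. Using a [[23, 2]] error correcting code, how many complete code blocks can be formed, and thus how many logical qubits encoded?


Each code block uses 23 physical qubits for 2 logical qubit(s).
Number of complete blocks = floor(347 / 23) = 15
Logical qubits = 15 * 2
= 30

30


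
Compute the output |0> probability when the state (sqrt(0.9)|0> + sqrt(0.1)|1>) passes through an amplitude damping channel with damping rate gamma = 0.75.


For amplitude damping with parameter gamma on state sqrt(a)|0> + sqrt(b)|1>:
alpha^2 = 0.9, beta^2 = 0.1
P(|0>) = alpha^2 + gamma * beta^2
= 0.9 + 0.75 * 0.1
= 0.9 + 0.0750
= 0.9750

0.9750


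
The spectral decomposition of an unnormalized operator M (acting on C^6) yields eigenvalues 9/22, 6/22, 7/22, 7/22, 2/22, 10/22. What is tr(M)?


tr(M) = sum of eigenvalues
= 9/22 + 6/22 + 7/22 + 7/22 + 2/22 + 10/22
= 41/22
= 1.8636

1.8636


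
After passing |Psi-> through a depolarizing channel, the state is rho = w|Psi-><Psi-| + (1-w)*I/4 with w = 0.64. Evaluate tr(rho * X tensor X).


|Psi-> = (|01> - |10>)/sqrt(2)
For the pure Bell state, <X_A X_B> = -1 (Bell-state Pauli correlator).
The maximally-mixed part I/4 has tr(I/4 * P tensor P) = 0 for any traceless Pauli P.
So <X_A X_B>_rho = w * (-1) + (1 - w) * 0
= 0.64 * (-1)
= -0.6400

-0.6400


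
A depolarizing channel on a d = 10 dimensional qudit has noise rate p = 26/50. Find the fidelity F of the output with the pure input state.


F = (1-p) + p/d
= (1 - 0.5200) + 0.5200/10
= 0.4800 + 0.0520
= 0.5320

0.5320


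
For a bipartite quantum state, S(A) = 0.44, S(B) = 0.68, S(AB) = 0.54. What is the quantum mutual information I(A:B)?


I(A:B) = S(A) + S(B) - S(AB)
= 0.44 + 0.68 - 0.54
= 0.5800

0.5800


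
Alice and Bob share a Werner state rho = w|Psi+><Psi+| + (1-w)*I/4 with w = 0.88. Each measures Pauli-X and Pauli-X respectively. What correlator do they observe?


|Psi+> = (|01> + |10>)/sqrt(2)
For the pure Bell state, <X_A X_B> = +1 (Bell-state Pauli correlator).
The maximally-mixed part I/4 has tr(I/4 * P tensor P) = 0 for any traceless Pauli P.
So <X_A X_B>_rho = w * (+1) + (1 - w) * 0
= 0.88 * (+1)
= 0.8800

0.8800


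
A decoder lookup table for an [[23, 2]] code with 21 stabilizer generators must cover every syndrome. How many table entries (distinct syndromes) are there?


Each stabilizer generator gives a binary (+1 or -1) measurement outcome.
With 21 independent generators:
Total syndromes = 2^21
= 2097152

2097152


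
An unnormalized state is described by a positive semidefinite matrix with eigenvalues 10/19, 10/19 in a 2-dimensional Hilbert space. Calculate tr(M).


tr(M) = sum of eigenvalues
= 10/19 + 10/19
= 20/19
= 1.0526

1.0526


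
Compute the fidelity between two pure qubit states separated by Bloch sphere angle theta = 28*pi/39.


For states separated by angle theta on Bloch sphere:
F = cos^2(theta/2)
theta = 28*pi/39 = 2.2555
theta/2 = 1.1278
cos(theta/2) = 0.4287
F = 0.1838

0.1838


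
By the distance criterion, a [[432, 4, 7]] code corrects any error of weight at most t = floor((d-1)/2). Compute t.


Code parameters: [[432, 4, 7]], distance d = 7.
Number of correctable errors = floor((d-1)/2)
= floor((7 - 1)/2)
= floor(6/2)
= 3

3


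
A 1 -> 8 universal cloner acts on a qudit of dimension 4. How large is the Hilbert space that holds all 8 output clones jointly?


Output space = H^(tensor 8) where dim(H) = 4
dim = 4^8
= 16 (after 2 factors)
= 64 (after 3 factors)
= 256 (after 4 factors)
= 1024 (after 5 factors)
= 4096 (after 6 factors)
= 16384 (after 7 factors)
= 65536 (after 8 factors)
= 65536

65536


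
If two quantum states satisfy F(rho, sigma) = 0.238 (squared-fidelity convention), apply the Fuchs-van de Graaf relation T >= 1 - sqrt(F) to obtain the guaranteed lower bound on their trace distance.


Fuchs-van de Graaf (squared-fidelity convention): 1 - sqrt(F) <= T <= sqrt(1 - F).
Lower bound: T >= 1 - sqrt(F)
sqrt(F) = sqrt(0.238) = 0.4879
T >= 1 - 0.4879
T >= 0.5121

0.5121


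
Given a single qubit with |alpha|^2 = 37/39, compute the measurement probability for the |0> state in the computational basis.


|alpha|^2 = 37/39 = 0.9487
|beta|^2 = 1 - 37/39 = 2/39 = 0.0513
P(|0>) = |alpha|^2 = 0.9487

0.9487


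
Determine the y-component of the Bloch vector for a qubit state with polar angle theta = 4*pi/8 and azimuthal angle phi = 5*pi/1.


theta = 1.5708, phi = 15.7080
r_y = sin(theta)*sin(phi) = 1.0000 * 0.0000
r_y = 0.0000

0.0000


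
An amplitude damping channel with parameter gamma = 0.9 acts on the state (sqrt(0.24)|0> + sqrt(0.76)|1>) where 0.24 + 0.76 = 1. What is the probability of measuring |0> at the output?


For amplitude damping with parameter gamma on state sqrt(a)|0> + sqrt(b)|1>:
alpha^2 = 0.24, beta^2 = 0.76
P(|0>) = alpha^2 + gamma * beta^2
= 0.24 + 0.9 * 0.76
= 0.24 + 0.6840
= 0.9240

0.9240


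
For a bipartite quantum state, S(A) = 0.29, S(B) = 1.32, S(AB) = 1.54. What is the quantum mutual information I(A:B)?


I(A:B) = S(A) + S(B) - S(AB)
= 0.29 + 1.32 - 1.54
= 0.0700

0.0700


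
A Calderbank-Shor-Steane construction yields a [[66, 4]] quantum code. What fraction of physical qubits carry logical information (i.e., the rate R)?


Code rate R = k/n
= 4/66
= 0.0606

0.0606


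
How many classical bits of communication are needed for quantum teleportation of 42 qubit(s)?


Quantum teleportation requires 2 classical bits per qubit teleported.
42 qubit(s) -> 2 * 42 = 84 classical bits

84


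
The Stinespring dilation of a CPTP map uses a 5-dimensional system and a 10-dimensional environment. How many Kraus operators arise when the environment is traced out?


Tracing out the environment in an orthonormal basis {|i>_E} gives Kraus operators K_i = <i|_E U |0>_E.
Number of Kraus operators = dim(H_env) = d_env
= 10

10


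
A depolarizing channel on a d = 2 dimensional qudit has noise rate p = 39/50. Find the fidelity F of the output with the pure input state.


F = (1-p) + p/d
= (1 - 0.7800) + 0.7800/2
= 0.2200 + 0.3900
= 0.6100

0.6100


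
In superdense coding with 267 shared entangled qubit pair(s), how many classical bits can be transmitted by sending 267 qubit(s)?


Superdense coding allows 2 classical bits per shared entangled pair.
267 pair(s) -> 2 * 267 = 534 classical bits

534


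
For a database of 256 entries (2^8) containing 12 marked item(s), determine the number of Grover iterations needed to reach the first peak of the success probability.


After j Grover iterations the success probability is P(j) = sin^2((2j+1)*theta), where sin(theta) = sqrt(k/N).
N = 2^8 = 256, k = 12
sin(theta) = sqrt(k/N) = 0.2165063509
theta = arcsin(sqrt(k/N)) = 0.2182345144 rad
P(j) reaches its first maximum when (2j+1)*theta is as close as possible to pi/2, i.e. j = round(pi/(4*theta) - 1/2).
pi/(4*theta) - 1/2 = 3.0989
(For comparison, the common estimate pi/4 * sqrt(N/k) = 3.6276; the exact maximiser is used here.)
Optimal iterations = 3

3


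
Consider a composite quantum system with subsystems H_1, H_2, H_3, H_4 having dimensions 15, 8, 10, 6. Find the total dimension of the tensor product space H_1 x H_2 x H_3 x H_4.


dim(H_1 x H_2 x H_3 x H_4) = 15 * 8 * 10 * 6
= 120 * 10 * 6
= 1200 * 6
= 7200

7200


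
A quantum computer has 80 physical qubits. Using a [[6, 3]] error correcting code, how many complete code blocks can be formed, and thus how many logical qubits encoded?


Each code block uses 6 physical qubits for 3 logical qubit(s).
Number of complete blocks = floor(80 / 6) = 13
Logical qubits = 13 * 3
= 39

39


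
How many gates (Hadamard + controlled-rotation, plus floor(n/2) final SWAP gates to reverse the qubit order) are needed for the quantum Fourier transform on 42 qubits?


Hadamard gates: 42
Controlled rotations: n*(n-1)/2 = 42*41/2 = 861
SWAP gates: floor(n/2) = floor(42/2) = 21
Total = 42 + 861 + 21
= 924

924


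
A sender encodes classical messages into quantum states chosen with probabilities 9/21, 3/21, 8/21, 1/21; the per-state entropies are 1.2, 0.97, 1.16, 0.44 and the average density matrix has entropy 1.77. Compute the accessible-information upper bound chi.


chi = S(rho) - sum_i p_i * S(rho_i)
Weighted entropy = 9/21 * 1.2 + 3/21 * 0.97 + 8/21 * 1.16 + 1/21 * 0.44
= 1.1157
chi = 1.77 - 1.1157
= 0.6543

0.6543


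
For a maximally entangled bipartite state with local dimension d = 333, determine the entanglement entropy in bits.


For a maximally entangled state in d x d:
S = log2(d) = log2(333)
= 8.3794

8.3794


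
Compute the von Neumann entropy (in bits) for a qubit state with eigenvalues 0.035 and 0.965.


S = -p*log2(p) - (1-p)*log2(1-p)
p = 0.0350, 1-p = 0.9650
= -0.0350 * log2(0.0350) - 0.9650 * log2(0.9650)
= -(-0.1693) - (-0.0496)
= 0.2189

0.2189


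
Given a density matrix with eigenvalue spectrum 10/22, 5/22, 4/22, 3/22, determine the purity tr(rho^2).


tr(rho^2) = sum of eigenvalues squared
= (10/22)^2 + (5/22)^2 + (4/22)^2 + (3/22)^2
= (100 + 25 + 16 + 9) / 484
= 150/484
= 0.3099

0.3099


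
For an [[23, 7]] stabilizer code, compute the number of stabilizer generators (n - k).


For an [[n,k]] stabilizer code:
Number of stabilizer generators = n - k
= 23 - 7
= 16

16


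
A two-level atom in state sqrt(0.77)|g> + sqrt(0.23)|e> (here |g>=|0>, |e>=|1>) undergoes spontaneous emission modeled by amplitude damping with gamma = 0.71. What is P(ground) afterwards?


For amplitude damping with parameter gamma on state sqrt(a)|0> + sqrt(b)|1>:
alpha^2 = 0.77, beta^2 = 0.23
P(|0>) = alpha^2 + gamma * beta^2
= 0.77 + 0.71 * 0.23
= 0.77 + 0.1633
= 0.9333

0.9333


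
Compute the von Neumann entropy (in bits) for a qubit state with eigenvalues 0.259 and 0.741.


S = -p*log2(p) - (1-p)*log2(1-p)
p = 0.2590, 1-p = 0.7410
= -0.2590 * log2(0.2590) - 0.7410 * log2(0.7410)
= -(-0.5048) - (-0.3204)
= 0.8252

0.8252


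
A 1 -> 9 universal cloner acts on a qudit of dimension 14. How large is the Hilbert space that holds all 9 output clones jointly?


Output space = H^(tensor 9) where dim(H) = 14
dim = 14^9
= 196 (after 2 factors)
= 2744 (after 3 factors)
= 38416 (after 4 factors)
= 537824 (after 5 factors)
= 7529536 (after 6 factors)
= 105413504 (after 7 factors)
= 1475789056 (after 8 factors)
= 20661046784 (after 9 factors)
= 20661046784

20661046784


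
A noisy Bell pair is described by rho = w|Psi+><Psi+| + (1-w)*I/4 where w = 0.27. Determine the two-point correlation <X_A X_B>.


|Psi+> = (|01> + |10>)/sqrt(2)
For the pure Bell state, <X_A X_B> = +1 (Bell-state Pauli correlator).
The maximally-mixed part I/4 has tr(I/4 * P tensor P) = 0 for any traceless Pauli P.
So <X_A X_B>_rho = w * (+1) + (1 - w) * 0
= 0.27 * (+1)
= 0.2700

0.2700


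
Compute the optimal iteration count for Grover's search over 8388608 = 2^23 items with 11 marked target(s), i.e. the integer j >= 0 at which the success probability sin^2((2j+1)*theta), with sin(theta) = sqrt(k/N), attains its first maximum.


After j Grover iterations the success probability is P(j) = sin^2((2j+1)*theta), where sin(theta) = sqrt(k/N).
N = 2^23 = 8388608, k = 11
sin(theta) = sqrt(k/N) = 0.001145121035
theta = arcsin(sqrt(k/N)) = 0.001145121285 rad
P(j) reaches its first maximum when (2j+1)*theta is as close as possible to pi/2, i.e. j = round(pi/(4*theta) - 1/2).
pi/(4*theta) - 1/2 = 685.3646
(For comparison, the common estimate pi/4 * sqrt(N/k) = 685.8648; the exact maximiser is used here.)
Optimal iterations = 685

685


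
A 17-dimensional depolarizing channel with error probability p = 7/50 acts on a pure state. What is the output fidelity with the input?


F = (1-p) + p/d
= (1 - 0.1400) + 0.1400/17
= 0.8600 + 0.0082
= 0.8682

0.8682


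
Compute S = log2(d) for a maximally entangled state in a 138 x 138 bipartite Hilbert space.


For a maximally entangled state in d x d:
S = log2(d) = log2(138)
= 7.1085

7.1085


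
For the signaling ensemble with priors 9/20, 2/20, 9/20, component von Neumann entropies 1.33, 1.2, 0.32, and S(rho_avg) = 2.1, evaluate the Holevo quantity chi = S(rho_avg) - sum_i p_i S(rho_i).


chi = S(rho) - sum_i p_i * S(rho_i)
Weighted entropy = 9/20 * 1.33 + 2/20 * 1.2 + 9/20 * 0.32
= 0.8625
chi = 2.1 - 0.8625
= 1.2375

1.2375


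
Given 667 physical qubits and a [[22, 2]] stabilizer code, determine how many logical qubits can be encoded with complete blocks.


Each code block uses 22 physical qubits for 2 logical qubit(s).
Number of complete blocks = floor(667 / 22) = 30
Logical qubits = 30 * 2
= 60

60


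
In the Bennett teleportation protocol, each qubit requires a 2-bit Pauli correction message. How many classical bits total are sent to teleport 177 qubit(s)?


Quantum teleportation requires 2 classical bits per qubit teleported.
177 qubit(s) -> 2 * 177 = 354 classical bits

354


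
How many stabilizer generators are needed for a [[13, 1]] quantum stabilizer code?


For an [[n,k]] stabilizer code:
Number of stabilizer generators = n - k
= 13 - 1
= 12

12


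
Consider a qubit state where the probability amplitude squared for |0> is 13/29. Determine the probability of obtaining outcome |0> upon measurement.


|alpha|^2 = 13/29 = 0.4483
|beta|^2 = 1 - 13/29 = 16/29 = 0.5517
P(|0>) = |alpha|^2 = 0.4483

0.4483


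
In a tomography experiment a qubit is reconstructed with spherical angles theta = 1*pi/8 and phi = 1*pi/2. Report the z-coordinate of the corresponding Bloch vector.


theta = 0.3927, phi = 1.5708
r_z = cos(theta) = 0.9239

0.9239


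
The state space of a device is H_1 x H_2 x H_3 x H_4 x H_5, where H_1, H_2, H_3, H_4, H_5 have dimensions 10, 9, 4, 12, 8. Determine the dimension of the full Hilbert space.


dim(H_1 x H_2 x H_3 x H_4 x H_5) = 10 * 9 * 4 * 12 * 8
= 90 * 4 * 12 * 8
= 360 * 12 * 8
= 4320 * 8
= 34560

34560


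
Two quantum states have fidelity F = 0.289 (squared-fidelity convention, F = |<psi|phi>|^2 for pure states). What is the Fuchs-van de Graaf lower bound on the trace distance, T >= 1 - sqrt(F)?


Fuchs-van de Graaf (squared-fidelity convention): 1 - sqrt(F) <= T <= sqrt(1 - F).
Lower bound: T >= 1 - sqrt(F)
sqrt(F) = sqrt(0.289) = 0.5376
T >= 1 - 0.5376
T >= 0.4624

0.4624


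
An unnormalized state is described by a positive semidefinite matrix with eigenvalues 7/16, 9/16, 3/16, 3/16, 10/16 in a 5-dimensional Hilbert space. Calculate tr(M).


tr(M) = sum of eigenvalues
= 7/16 + 9/16 + 3/16 + 3/16 + 10/16
= 32/16
= 2.0000

2.0000


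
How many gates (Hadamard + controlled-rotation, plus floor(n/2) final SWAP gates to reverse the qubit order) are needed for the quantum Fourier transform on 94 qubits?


Hadamard gates: 94
Controlled rotations: n*(n-1)/2 = 94*93/2 = 4371
SWAP gates: floor(n/2) = floor(94/2) = 47
Total = 94 + 4371 + 47
= 4512

4512


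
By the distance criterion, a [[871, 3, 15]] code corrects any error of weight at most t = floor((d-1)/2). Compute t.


Code parameters: [[871, 3, 15]], distance d = 15.
Number of correctable errors = floor((d-1)/2)
= floor((15 - 1)/2)
= floor(14/2)
= 7

7


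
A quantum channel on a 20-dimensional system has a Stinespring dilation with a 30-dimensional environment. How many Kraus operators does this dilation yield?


Tracing out the environment in an orthonormal basis {|i>_E} gives Kraus operators K_i = <i|_E U |0>_E.
Number of Kraus operators = dim(H_env) = d_env
= 30

30
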